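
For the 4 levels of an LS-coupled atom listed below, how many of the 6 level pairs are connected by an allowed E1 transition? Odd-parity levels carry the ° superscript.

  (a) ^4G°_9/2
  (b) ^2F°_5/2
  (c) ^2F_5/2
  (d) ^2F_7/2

(a)–(b): forbidden (parity, ΔS, ΔJ).
(a)–(c): forbidden (ΔS, ΔJ).
(a)–(d): forbidden (ΔS).
(b)–(c): allowed.
(b)–(d): allowed.
(c)–(d): forbidden (parity).
Allowed pairs: 2 of 6.

2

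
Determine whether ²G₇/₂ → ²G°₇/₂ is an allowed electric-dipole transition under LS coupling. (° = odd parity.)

allowed

ΔL = 0, ±1 (not L=0↔0): L: 4 → 4, ΔL = +0 — satisfied.
ΔS = 0: S: 1/2 → 1/2 — satisfied.
ΔJ = 0, ±1 (not J=0↔0): J: 7/2 → 7/2, ΔJ = +0 — satisfied.
Parity must change: even → odd — satisfied.
All four E1 rules are satisfied.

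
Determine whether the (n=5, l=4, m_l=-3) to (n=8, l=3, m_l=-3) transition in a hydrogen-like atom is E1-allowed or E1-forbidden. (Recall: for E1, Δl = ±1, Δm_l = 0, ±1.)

allowed

Initial l = 4, final l = 3, so Δl = -1. E1 requires Δl = ±1: satisfied.
Δm_l = -3 − (-3) = +0. E1 requires Δm_l = 0, ±1: satisfied.
All E1 selection rules are satisfied.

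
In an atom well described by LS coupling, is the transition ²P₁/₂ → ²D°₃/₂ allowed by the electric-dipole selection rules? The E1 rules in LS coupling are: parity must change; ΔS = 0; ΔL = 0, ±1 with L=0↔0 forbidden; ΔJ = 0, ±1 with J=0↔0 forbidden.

allowed

Initial level: S=1/2, L=1, J=1/2, parity even. Final level: S=1/2, L=2, J=3/2, parity odd.
Parity must change: even → odd — ✓.
ΔS = 0: S: 1/2 → 1/2 — ✓.
ΔL = 0, ±1 (not L=0↔0): L: 1 → 2, ΔL = +1 — ✓.
ΔJ = 0, ±1 (not J=0↔0): J: 1/2 → 3/2, ΔJ = +1 — ✓.
All four E1 rules are satisfied.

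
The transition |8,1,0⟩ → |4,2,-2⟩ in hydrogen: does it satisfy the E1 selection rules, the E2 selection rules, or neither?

neither

Δl = 2 − 1 = +1; l_i + l_f = 3.
Δm_l = -2.
E1 (Δl = ±1, |Δm_l| ≤ 1): not satisfied.
E2 (Δl = 0,±2, l_i+l_f ≥ 2, |Δm_l| ≤ 2): not satisfied.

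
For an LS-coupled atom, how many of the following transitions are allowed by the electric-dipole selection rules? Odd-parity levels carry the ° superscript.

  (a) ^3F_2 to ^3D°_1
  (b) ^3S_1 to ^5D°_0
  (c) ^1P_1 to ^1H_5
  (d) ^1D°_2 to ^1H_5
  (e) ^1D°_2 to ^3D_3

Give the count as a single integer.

(a) allowed
(b) forbidden (ΔS, ΔL fail)
(c) forbidden (parity, ΔL, ΔJ fail)
(d) forbidden (ΔL, ΔJ fail)
(e) forbidden (ΔS fails)
Total allowed: 1 of 5.

1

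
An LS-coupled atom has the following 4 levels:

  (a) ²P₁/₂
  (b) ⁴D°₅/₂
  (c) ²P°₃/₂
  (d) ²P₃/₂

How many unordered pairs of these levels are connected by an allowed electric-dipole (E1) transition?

2

(a)–(b): forbidden (ΔS, ΔJ).
(a)–(c): allowed.
(a)–(d): forbidden (parity).
(b)–(c): forbidden (parity, ΔS).
(b)–(d): forbidden (ΔS).
(c)–(d): allowed.
Allowed pairs: 2 of 6.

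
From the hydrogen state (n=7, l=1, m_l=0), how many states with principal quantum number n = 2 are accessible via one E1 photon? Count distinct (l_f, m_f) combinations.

1

E1 requires Δl = ±1, so l_f ∈ {0, 2}; with 0 ≤ l_f ≤ n_f−1 = 1, the allowed l_f values are {0}.
For l_f = 0: m_f ∈ {m_i−1, m_i, m_i+1} ∩ [−0, 0] = {0} → 1 state.
Total: 1.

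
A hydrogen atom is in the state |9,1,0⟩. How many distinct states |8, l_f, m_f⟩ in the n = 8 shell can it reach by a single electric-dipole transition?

E1 requires Δl = ±1, so l_f ∈ {0, 2}; with 0 ≤ l_f ≤ n_f−1 = 7, the allowed l_f values are {0, 2}.
For l_f = 0: m_f ∈ {m_i−1, m_i, m_i+1} ∩ [−0, 0] = {0} → 1 state.
For l_f = 2: m_f ∈ {m_i−1, m_i, m_i+1} ∩ [−2, 2] = {-1, 0, 1} → 3 states.
Total: 4.

4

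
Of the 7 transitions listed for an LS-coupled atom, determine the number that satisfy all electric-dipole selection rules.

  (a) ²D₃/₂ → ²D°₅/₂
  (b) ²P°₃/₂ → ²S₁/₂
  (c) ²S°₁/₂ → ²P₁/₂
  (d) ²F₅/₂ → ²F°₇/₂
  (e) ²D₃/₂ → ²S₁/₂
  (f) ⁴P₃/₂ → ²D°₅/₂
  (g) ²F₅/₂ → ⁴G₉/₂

(a) allowed
(b) allowed
(c) allowed
(d) allowed
(e) forbidden (parity, ΔL fail)
(f) forbidden (ΔS fails)
(g) forbidden (parity, ΔS, ΔJ fail)
Total allowed: 4 of 7.

4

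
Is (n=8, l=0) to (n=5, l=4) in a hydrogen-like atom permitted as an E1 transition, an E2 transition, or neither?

neither

Δl = 4 − 0 = +4; l_i + l_f = 4.
E1 (Δl = ±1): not satisfied.
E2 (Δl = 0,±2, l_i+l_f ≥ 2): not satisfied.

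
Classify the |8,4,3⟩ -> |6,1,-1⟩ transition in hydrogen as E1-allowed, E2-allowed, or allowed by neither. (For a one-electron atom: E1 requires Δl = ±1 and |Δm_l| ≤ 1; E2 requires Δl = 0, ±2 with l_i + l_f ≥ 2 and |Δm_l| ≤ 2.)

Δl = 1 − 4 = -3; l_i + l_f = 5.
Δm_l = -4.
E1 (Δl = ±1, |Δm_l| ≤ 1): not satisfied.
E2 (Δl = 0,±2, l_i+l_f ≥ 2, |Δm_l| ≤ 2): not satisfied.

neither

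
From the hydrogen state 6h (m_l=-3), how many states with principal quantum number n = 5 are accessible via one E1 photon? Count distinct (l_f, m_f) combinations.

E1 requires Δl = ±1, so l_f ∈ {4, 6}; with 0 ≤ l_f ≤ n_f−1 = 4, the allowed l_f values are {4}.
For l_f = 4: m_f ∈ {m_i−1, m_i, m_i+1} ∩ [−4, 4] = {-4, -3, -2} → 3 states.
Total: 3.

3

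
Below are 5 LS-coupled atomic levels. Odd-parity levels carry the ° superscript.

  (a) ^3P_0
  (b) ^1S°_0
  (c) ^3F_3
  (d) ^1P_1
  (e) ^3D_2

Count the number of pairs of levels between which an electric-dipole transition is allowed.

1

(a)–(b): forbidden (ΔS, ΔJ).
(a)–(c): forbidden (parity, ΔL, ΔJ).
(a)–(d): forbidden (parity, ΔS).
(a)–(e): forbidden (parity, ΔJ).
(b)–(c): forbidden (ΔS, ΔL, ΔJ).
(b)–(d): allowed.
(b)–(e): forbidden (ΔS, ΔL, ΔJ).
(c)–(d): forbidden (parity, ΔS, ΔL, ΔJ).
(c)–(e): forbidden (parity).
(d)–(e): forbidden (parity, ΔS).
Allowed pairs: 1 of 10.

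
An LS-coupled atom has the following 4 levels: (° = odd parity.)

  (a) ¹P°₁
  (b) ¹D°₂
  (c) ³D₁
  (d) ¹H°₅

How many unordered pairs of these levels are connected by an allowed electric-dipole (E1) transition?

(a)–(b): forbidden (parity).
(a)–(c): forbidden (ΔS).
(a)–(d): forbidden (parity, ΔL, ΔJ).
(b)–(c): forbidden (ΔS).
(b)–(d): forbidden (parity, ΔL, ΔJ).
(c)–(d): forbidden (ΔS, ΔL, ΔJ).
Allowed pairs: 0 of 6.

0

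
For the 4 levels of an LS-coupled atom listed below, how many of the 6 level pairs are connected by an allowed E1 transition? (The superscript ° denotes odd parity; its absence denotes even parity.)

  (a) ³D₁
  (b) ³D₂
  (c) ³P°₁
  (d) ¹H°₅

(a)–(b): forbidden (parity).
(a)–(c): allowed.
(a)–(d): forbidden (ΔS, ΔL, ΔJ).
(b)–(c): allowed.
(b)–(d): forbidden (ΔS, ΔL, ΔJ).
(c)–(d): forbidden (parity, ΔS, ΔL, ΔJ).
Allowed pairs: 2 of 6.

2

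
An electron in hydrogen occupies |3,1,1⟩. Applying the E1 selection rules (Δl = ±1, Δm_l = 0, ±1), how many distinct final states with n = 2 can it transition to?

E1 requires Δl = ±1, so l_f ∈ {0, 2}; with 0 ≤ l_f ≤ n_f−1 = 1, the allowed l_f values are {0}.
For l_f = 0: m_f ∈ {m_i−1, m_i, m_i+1} ∩ [−0, 0] = {0} → 1 state.
Total: 1.

1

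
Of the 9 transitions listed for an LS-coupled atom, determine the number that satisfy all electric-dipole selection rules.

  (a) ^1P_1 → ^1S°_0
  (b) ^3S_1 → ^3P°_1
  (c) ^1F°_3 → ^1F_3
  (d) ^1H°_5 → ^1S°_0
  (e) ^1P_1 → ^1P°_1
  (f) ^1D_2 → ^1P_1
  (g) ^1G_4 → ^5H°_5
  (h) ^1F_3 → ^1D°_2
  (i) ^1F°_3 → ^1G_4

6

(a) allowed
(b) allowed
(c) allowed
(d) forbidden (parity, ΔL, ΔJ fail)
(e) allowed
(f) forbidden (parity fails)
(g) forbidden (ΔS fails)
(h) allowed
(i) allowed
Total allowed: 6 of 9.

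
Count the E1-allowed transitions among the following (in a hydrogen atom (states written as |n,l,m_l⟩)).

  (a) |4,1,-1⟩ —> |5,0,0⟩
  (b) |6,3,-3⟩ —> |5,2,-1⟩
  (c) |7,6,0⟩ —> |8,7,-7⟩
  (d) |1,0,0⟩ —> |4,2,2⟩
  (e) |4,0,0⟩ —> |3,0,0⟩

1

(a) allowed
(b) forbidden — Δm_l = +2 (E1 requires Δm_l = 0, ±1)
(c) forbidden — Δm_l = -7 (E1 requires Δm_l = 0, ±1)
(d) forbidden — Δl = +2 (E1 requires Δl = ±1); Δm_l = +2 (E1 requires Δm_l = 0, ±1)
(e) forbidden — Δl = +0 (E1 requires Δl = ±1)
Total allowed: 1 of 5.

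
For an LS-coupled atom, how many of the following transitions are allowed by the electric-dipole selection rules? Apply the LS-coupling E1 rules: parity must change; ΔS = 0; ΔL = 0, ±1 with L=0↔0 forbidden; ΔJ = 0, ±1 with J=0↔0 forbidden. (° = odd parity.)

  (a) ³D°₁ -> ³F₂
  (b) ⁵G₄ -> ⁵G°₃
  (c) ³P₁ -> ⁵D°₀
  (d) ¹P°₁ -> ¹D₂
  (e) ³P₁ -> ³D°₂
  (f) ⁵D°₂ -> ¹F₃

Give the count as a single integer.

(a) allowed
(b) allowed
(c) forbidden (ΔS fails)
(d) allowed
(e) allowed
(f) forbidden (ΔS fails)
Total allowed: 4 of 6.

4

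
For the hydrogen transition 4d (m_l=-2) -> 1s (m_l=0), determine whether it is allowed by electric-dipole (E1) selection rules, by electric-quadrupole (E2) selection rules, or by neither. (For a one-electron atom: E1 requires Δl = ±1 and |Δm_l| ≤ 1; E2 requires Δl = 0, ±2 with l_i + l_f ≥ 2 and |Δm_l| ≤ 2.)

Δl = 0 − 2 = -2; l_i + l_f = 2.
Δm_l = +2.
E1 (Δl = ±1, |Δm_l| ≤ 1): not satisfied.
E2 (Δl = 0,±2, l_i+l_f ≥ 2, |Δm_l| ≤ 2): satisfied.

E2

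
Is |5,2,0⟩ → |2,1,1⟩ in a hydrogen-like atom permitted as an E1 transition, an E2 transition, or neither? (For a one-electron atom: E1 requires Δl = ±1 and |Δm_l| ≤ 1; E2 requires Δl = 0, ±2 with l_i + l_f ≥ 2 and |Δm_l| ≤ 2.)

E1

Δl = 1 − 2 = -1; l_i + l_f = 3.
Δm_l = +1.
E1 (Δl = ±1, |Δm_l| ≤ 1): satisfied.
E2 (Δl = 0,±2, l_i+l_f ≥ 2, |Δm_l| ≤ 2): not satisfied.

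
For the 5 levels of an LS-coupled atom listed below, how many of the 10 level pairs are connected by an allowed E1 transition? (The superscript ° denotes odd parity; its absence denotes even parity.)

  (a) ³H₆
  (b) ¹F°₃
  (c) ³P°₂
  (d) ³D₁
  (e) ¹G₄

2

(a)–(b): forbidden (ΔS, ΔL, ΔJ).
(a)–(c): forbidden (ΔL, ΔJ).
(a)–(d): forbidden (parity, ΔL, ΔJ).
(a)–(e): forbidden (parity, ΔS, ΔJ).
(b)–(c): forbidden (parity, ΔS, ΔL).
(b)–(d): forbidden (ΔS, ΔJ).
(b)–(e): allowed.
(c)–(d): allowed.
(c)–(e): forbidden (ΔS, ΔL, ΔJ).
(d)–(e): forbidden (parity, ΔS, ΔL, ΔJ).
Allowed pairs: 2 of 10.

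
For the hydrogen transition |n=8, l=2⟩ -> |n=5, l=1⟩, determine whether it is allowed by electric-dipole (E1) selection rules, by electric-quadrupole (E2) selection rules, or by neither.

Δl = 1 − 2 = -1; l_i + l_f = 3.
E1 (Δl = ±1): satisfied.
E2 (Δl = 0,±2, l_i+l_f ≥ 2): not satisfied.

E1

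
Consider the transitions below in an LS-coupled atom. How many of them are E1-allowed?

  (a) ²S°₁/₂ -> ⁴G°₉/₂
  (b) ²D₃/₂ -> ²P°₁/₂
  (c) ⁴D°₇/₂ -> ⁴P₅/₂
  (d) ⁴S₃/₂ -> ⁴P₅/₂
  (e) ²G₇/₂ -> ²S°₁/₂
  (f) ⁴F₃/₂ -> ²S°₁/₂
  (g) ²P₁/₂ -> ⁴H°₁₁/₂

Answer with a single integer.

(a) forbidden (parity, ΔS, ΔL, ΔJ fail)
(b) allowed
(c) allowed
(d) forbidden (parity fails)
(e) forbidden (ΔL, ΔJ fail)
(f) forbidden (ΔS, ΔL fail)
(g) forbidden (ΔS, ΔL, ΔJ fail)
Total allowed: 2 of 7.

2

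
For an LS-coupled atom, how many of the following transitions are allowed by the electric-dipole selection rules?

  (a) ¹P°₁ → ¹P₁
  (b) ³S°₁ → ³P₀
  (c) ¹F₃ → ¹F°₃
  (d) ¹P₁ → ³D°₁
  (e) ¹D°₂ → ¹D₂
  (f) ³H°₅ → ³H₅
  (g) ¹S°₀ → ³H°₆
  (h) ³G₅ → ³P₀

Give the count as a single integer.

5

(a) allowed
(b) allowed
(c) allowed
(d) forbidden (ΔS fails)
(e) allowed
(f) allowed
(g) forbidden (parity, ΔS, ΔL, ΔJ fail)
(h) forbidden (parity, ΔL, ΔJ fail)
Total allowed: 5 of 8.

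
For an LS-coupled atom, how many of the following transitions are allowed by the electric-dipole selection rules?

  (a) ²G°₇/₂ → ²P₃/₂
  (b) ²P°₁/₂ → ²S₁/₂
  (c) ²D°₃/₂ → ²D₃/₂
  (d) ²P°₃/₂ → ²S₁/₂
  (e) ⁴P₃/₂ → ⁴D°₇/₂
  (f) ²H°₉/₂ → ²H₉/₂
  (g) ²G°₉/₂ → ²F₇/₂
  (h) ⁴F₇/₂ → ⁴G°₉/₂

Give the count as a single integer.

6

(a) forbidden (ΔL, ΔJ fail)
(b) allowed
(c) allowed
(d) allowed
(e) forbidden (ΔJ fails)
(f) allowed
(g) allowed
(h) allowed
Total allowed: 6 of 8.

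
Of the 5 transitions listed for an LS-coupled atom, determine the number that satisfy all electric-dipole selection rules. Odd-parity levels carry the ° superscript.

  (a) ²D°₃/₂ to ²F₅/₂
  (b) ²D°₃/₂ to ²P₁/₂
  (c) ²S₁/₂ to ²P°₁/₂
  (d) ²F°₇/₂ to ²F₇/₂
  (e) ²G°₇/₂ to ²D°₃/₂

4

(a) allowed
(b) allowed
(c) allowed
(d) allowed
(e) forbidden (parity, ΔL, ΔJ fail)
Total allowed: 4 of 5.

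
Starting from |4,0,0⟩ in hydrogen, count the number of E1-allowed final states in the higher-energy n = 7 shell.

3

E1 requires Δl = ±1, so l_f ∈ {-1, 1}; with 0 ≤ l_f ≤ n_f−1 = 6, the allowed l_f values are {1}.
For l_f = 1: m_f ∈ {m_i−1, m_i, m_i+1} ∩ [−1, 1] = {-1, 0, 1} → 3 states.
Total: 3.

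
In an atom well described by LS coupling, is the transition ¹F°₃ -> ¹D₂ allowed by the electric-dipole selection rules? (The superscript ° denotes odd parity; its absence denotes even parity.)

allowed

Reading off the term symbols: S 0→0, L 3→2, J 3→2, parity odd→even.
ΔS = 0: S: 0 → 0 — ok.
Parity must change: odd → even — ok.
ΔL = 0, ±1 (not L=0↔0): L: 3 → 2, ΔL = -1 — ok.
ΔJ = 0, ±1 (not J=0↔0): J: 3 → 2, ΔJ = -1 — ok.
All four E1 rules are satisfied.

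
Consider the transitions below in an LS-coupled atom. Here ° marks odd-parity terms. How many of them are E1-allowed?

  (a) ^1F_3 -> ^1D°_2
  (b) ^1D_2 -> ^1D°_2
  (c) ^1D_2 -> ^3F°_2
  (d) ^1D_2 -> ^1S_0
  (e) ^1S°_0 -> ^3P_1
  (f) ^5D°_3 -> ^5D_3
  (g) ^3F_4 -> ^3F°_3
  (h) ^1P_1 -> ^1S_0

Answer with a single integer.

4

(a) allowed
(b) allowed
(c) forbidden (ΔS fails)
(d) forbidden (parity, ΔL, ΔJ fail)
(e) forbidden (ΔS fails)
(f) allowed
(g) allowed
(h) forbidden (parity fails)
Total allowed: 4 of 8.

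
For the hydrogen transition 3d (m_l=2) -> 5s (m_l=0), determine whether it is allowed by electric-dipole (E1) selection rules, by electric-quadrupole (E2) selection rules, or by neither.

Δl = 0 − 2 = -2; l_i + l_f = 2.
Δm_l = -2.
E1 (Δl = ±1, |Δm_l| ≤ 1): not satisfied.
E2 (Δl = 0,±2, l_i+l_f ≥ 2, |Δm_l| ≤ 2): satisfied.

E2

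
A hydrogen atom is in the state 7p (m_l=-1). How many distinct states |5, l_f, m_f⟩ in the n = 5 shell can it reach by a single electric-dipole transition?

E1 requires Δl = ±1, so l_f ∈ {0, 2}; with 0 ≤ l_f ≤ n_f−1 = 4, the allowed l_f values are {0, 2}.
For l_f = 0: m_f ∈ {m_i−1, m_i, m_i+1} ∩ [−0, 0] = {0} → 1 state.
For l_f = 2: m_f ∈ {m_i−1, m_i, m_i+1} ∩ [−2, 2] = {-2, -1, 0} → 3 states.
Total: 4.

4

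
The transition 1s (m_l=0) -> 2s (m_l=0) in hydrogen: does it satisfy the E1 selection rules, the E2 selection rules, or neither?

neither

Δl = 0 − 0 = +0; l_i + l_f = 0.
Δm_l = +0.
E1 (Δl = ±1, |Δm_l| ≤ 1): not satisfied.
E2 (Δl = 0,±2, l_i+l_f ≥ 2, |Δm_l| ≤ 2): not satisfied.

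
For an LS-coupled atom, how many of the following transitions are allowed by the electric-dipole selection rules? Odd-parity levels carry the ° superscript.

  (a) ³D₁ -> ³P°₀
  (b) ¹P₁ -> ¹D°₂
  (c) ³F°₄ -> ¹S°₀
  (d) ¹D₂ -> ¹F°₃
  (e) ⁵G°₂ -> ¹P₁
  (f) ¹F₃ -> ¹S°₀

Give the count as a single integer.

(a) allowed
(b) allowed
(c) forbidden (parity, ΔS, ΔL, ΔJ fail)
(d) allowed
(e) forbidden (ΔS, ΔL fail)
(f) forbidden (ΔL, ΔJ fail)
Total allowed: 3 of 6.

3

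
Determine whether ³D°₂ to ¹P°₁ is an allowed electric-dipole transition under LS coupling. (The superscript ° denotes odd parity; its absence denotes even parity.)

Initial level: S=1, L=2, J=2, parity odd. Final level: S=0, L=1, J=1, parity odd.
ΔJ = 0, ±1 (not J=0↔0): J: 2 → 1, ΔJ = -1 — ok.
Parity must change: odd → odd — fails.
ΔS = 0: S: 1 → 0 — fails.
ΔL = 0, ±1 (not L=0↔0): L: 2 → 1, ΔL = -1 — ok.
Rule(s) violated: parity, ΔS.

forbidden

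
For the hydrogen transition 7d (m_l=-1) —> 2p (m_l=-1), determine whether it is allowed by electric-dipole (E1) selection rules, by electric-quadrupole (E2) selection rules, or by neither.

Δl = 1 − 2 = -1; l_i + l_f = 3.
Δm_l = +0.
E1 (Δl = ±1, |Δm_l| ≤ 1): satisfied.
E2 (Δl = 0,±2, l_i+l_f ≥ 2, |Δm_l| ≤ 2): not satisfied.

E1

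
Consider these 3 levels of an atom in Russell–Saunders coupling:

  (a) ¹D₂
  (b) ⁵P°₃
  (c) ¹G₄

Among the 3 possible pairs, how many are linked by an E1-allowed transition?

(a)–(b): forbidden (ΔS).
(a)–(c): forbidden (parity, ΔL, ΔJ).
(b)–(c): forbidden (ΔS, ΔL).
Allowed pairs: 0 of 3.

0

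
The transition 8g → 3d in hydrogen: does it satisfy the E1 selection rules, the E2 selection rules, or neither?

Δl = 2 − 4 = -2; l_i + l_f = 6.
E1 (Δl = ±1): not satisfied.
E2 (Δl = 0,±2, l_i+l_f ≥ 2): satisfied.

E2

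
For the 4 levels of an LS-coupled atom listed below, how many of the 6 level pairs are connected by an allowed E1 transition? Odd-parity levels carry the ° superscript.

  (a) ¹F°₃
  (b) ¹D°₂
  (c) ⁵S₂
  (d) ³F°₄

0

(a)–(b): forbidden (parity).
(a)–(c): forbidden (ΔS, ΔL).
(a)–(d): forbidden (parity, ΔS).
(b)–(c): forbidden (ΔS, ΔL).
(b)–(d): forbidden (parity, ΔS, ΔJ).
(c)–(d): forbidden (ΔS, ΔL, ΔJ).
Allowed pairs: 0 of 6.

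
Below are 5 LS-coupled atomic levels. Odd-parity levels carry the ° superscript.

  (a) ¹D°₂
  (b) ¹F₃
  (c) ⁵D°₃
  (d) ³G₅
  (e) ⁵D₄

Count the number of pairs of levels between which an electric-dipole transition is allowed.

(a)–(b): allowed.
(a)–(c): forbidden (parity, ΔS).
(a)–(d): forbidden (ΔS, ΔL, ΔJ).
(a)–(e): forbidden (ΔS, ΔJ).
(b)–(c): forbidden (ΔS).
(b)–(d): forbidden (parity, ΔS, ΔJ).
(b)–(e): forbidden (parity, ΔS).
(c)–(d): forbidden (ΔS, ΔL, ΔJ).
(c)–(e): allowed.
(d)–(e): forbidden (parity, ΔS, ΔL).
Allowed pairs: 2 of 10.

2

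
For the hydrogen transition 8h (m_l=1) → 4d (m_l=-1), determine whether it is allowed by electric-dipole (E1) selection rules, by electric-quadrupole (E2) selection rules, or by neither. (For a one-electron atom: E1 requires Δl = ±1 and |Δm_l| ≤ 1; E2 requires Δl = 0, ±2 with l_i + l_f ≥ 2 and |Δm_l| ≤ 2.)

Δl = 2 − 5 = -3; l_i + l_f = 7.
Δm_l = -2.
E1 (Δl = ±1, |Δm_l| ≤ 1): not satisfied.
E2 (Δl = 0,±2, l_i+l_f ≥ 2, |Δm_l| ≤ 2): not satisfied.

neither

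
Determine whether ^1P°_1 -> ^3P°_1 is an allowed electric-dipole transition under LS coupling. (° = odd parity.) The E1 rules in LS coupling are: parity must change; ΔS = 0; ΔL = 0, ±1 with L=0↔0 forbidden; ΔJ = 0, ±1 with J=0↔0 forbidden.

Parity must change: odd → odd — fails.
ΔS = 0: S: 0 → 1 — fails.
ΔL = 0, ±1 (not L=0↔0): L: 1 → 1, ΔL = +0 — passes.
ΔJ = 0, ±1 (not J=0↔0): J: 1 → 1, ΔJ = +0 — passes.
Rule(s) violated: parity, ΔS.

forbidden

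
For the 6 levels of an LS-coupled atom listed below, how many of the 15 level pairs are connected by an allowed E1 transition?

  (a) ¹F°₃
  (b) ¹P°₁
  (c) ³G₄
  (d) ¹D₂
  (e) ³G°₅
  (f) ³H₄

4

(a)–(b): forbidden (parity, ΔL, ΔJ).
(a)–(c): forbidden (ΔS).
(a)–(d): allowed.
(a)–(e): forbidden (parity, ΔS, ΔJ).
(a)–(f): forbidden (ΔS, ΔL).
(b)–(c): forbidden (ΔS, ΔL, ΔJ).
(b)–(d): allowed.
(b)–(e): forbidden (parity, ΔS, ΔL, ΔJ).
(b)–(f): forbidden (ΔS, ΔL, ΔJ).
(c)–(d): forbidden (parity, ΔS, ΔL, ΔJ).
(c)–(e): allowed.
(c)–(f): forbidden (parity).
(d)–(e): forbidden (ΔS, ΔL, ΔJ).
(d)–(f): forbidden (parity, ΔS, ΔL, ΔJ).
(e)–(f): allowed.
Allowed pairs: 4 of 15.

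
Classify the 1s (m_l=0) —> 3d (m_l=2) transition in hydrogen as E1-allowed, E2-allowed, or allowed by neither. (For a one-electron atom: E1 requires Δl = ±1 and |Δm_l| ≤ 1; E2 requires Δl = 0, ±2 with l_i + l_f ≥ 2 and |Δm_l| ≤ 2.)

E2

Δl = 2 − 0 = +2; l_i + l_f = 2.
Δm_l = +2.
E1 (Δl = ±1, |Δm_l| ≤ 1): not satisfied.
E2 (Δl = 0,±2, l_i+l_f ≥ 2, |Δm_l| ≤ 2): satisfied.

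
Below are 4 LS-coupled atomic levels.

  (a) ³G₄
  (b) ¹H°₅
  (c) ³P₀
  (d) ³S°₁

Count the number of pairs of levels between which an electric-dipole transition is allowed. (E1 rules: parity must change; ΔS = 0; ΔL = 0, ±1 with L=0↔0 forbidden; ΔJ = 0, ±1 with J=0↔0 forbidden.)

1

(a)–(b): forbidden (ΔS).
(a)–(c): forbidden (parity, ΔL, ΔJ).
(a)–(d): forbidden (ΔL, ΔJ).
(b)–(c): forbidden (ΔS, ΔL, ΔJ).
(b)–(d): forbidden (parity, ΔS, ΔL, ΔJ).
(c)–(d): allowed.
Allowed pairs: 1 of 6.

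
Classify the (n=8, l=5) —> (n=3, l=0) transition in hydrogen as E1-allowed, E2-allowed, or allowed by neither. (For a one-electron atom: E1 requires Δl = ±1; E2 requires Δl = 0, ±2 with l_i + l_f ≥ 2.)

neither

Δl = 0 − 5 = -5; l_i + l_f = 5.
E1 (Δl = ±1): not satisfied.
E2 (Δl = 0,±2, l_i+l_f ≥ 2): not satisfied.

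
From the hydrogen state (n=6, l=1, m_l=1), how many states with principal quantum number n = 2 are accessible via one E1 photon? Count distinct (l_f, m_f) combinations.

1

E1 requires Δl = ±1, so l_f ∈ {0, 2}; with 0 ≤ l_f ≤ n_f−1 = 1, the allowed l_f values are {0}.
For l_f = 0: m_f ∈ {m_i−1, m_i, m_i+1} ∩ [−0, 0] = {0} → 1 state.
Total: 1.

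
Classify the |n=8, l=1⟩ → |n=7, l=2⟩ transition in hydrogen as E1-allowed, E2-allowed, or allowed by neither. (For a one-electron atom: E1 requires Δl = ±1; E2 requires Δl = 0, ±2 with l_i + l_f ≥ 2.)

E1

Δl = 2 − 1 = +1; l_i + l_f = 3.
E1 (Δl = ±1): satisfied.
E2 (Δl = 0,±2, l_i+l_f ≥ 2): not satisfied.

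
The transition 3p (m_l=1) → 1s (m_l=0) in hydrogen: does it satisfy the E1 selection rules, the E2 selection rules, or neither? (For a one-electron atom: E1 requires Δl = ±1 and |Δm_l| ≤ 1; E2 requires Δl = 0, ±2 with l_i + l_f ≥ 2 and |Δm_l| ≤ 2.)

Δl = 0 − 1 = -1; l_i + l_f = 1.
Δm_l = -1.
E1 (Δl = ±1, |Δm_l| ≤ 1): satisfied.
E2 (Δl = 0,±2, l_i+l_f ≥ 2, |Δm_l| ≤ 2): not satisfied.

E1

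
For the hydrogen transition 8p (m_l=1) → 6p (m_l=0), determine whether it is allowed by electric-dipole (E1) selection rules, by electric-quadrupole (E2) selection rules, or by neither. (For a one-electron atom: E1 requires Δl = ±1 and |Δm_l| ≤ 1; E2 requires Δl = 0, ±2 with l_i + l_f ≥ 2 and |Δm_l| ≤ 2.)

E2

Δl = 1 − 1 = +0; l_i + l_f = 2.
Δm_l = -1.
E1 (Δl = ±1, |Δm_l| ≤ 1): not satisfied.
E2 (Δl = 0,±2, l_i+l_f ≥ 2, |Δm_l| ≤ 2): satisfied.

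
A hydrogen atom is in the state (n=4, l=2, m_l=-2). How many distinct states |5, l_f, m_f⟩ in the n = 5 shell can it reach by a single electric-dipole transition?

E1 requires Δl = ±1, so l_f ∈ {1, 3}; with 0 ≤ l_f ≤ n_f−1 = 4, the allowed l_f values are {1, 3}.
For l_f = 1: m_f ∈ {m_i−1, m_i, m_i+1} ∩ [−1, 1] = {-1} → 1 state.
For l_f = 3: m_f ∈ {m_i−1, m_i, m_i+1} ∩ [−3, 3] = {-3, -2, -1} → 3 states.
Total: 4.

4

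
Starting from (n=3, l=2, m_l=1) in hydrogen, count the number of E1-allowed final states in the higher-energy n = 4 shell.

5

E1 requires Δl = ±1, so l_f ∈ {1, 3}; with 0 ≤ l_f ≤ n_f−1 = 3, the allowed l_f values are {1, 3}.
For l_f = 1: m_f ∈ {m_i−1, m_i, m_i+1} ∩ [−1, 1] = {0, 1} → 2 states.
For l_f = 3: m_f ∈ {m_i−1, m_i, m_i+1} ∩ [−3, 3] = {0, 1, 2} → 3 states.
Total: 5.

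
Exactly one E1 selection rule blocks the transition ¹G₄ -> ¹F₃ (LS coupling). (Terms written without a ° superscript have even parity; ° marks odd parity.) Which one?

ΔS = 0: S: 0 → 0 — passes.
Parity must change: even → even — fails.
ΔJ = 0, ±1 (not J=0↔0): J: 4 → 3, ΔJ = -1 — passes.
ΔL = 0, ±1 (not L=0↔0): L: 4 → 3, ΔL = -1 — passes.

parity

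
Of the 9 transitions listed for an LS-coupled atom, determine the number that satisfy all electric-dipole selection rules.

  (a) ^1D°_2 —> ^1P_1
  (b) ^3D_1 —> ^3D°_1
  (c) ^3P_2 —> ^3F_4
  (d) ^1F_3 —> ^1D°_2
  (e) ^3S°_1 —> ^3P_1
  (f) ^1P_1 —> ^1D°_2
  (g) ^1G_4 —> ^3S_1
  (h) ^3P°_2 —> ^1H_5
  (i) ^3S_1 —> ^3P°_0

6

(a) allowed
(b) allowed
(c) forbidden (parity, ΔL, ΔJ fail)
(d) allowed
(e) allowed
(f) allowed
(g) forbidden (parity, ΔS, ΔL, ΔJ fail)
(h) forbidden (ΔS, ΔL, ΔJ fail)
(i) allowed
Total allowed: 6 of 9.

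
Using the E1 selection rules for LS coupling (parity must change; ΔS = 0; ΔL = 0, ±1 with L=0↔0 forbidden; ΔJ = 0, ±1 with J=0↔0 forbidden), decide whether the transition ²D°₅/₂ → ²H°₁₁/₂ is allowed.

Parity must change: odd → odd — fails.
ΔS = 0: S: 1/2 → 1/2 — passes.
ΔL = 0, ±1 (not L=0↔0): L: 2 → 5, ΔL = +3 — fails.
ΔJ = 0, ±1 (not J=0↔0): J: 5/2 → 11/2, ΔJ = +3 — fails.
Rule(s) violated: parity, ΔL, ΔJ.

forbidden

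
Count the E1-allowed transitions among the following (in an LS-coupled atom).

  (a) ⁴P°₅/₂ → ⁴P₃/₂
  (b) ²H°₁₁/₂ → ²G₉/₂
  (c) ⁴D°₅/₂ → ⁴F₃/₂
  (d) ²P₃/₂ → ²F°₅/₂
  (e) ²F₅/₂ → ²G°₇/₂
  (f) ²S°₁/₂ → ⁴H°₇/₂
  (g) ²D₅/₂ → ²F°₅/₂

5

(a) allowed
(b) allowed
(c) allowed
(d) forbidden (ΔL fails)
(e) allowed
(f) forbidden (parity, ΔS, ΔL, ΔJ fail)
(g) allowed
Total allowed: 5 of 7.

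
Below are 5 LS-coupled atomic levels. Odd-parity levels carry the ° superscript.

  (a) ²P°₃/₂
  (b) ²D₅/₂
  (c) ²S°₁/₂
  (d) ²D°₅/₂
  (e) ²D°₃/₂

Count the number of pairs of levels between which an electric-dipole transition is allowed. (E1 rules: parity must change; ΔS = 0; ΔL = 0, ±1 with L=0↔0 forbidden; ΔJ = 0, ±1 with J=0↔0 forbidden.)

3

(a)–(b): allowed.
(a)–(c): forbidden (parity).
(a)–(d): forbidden (parity).
(a)–(e): forbidden (parity).
(b)–(c): forbidden (ΔL, ΔJ).
(b)–(d): allowed.
(b)–(e): allowed.
(c)–(d): forbidden (parity, ΔL, ΔJ).
(c)–(e): forbidden (parity, ΔL).
(d)–(e): forbidden (parity).
Allowed pairs: 3 of 10.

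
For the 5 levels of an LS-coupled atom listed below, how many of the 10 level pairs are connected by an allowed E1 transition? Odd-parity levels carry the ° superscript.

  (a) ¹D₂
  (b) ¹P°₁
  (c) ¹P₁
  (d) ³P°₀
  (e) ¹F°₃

3

(a)–(b): allowed.
(a)–(c): forbidden (parity).
(a)–(d): forbidden (ΔS, ΔJ).
(a)–(e): allowed.
(b)–(c): allowed.
(b)–(d): forbidden (parity, ΔS).
(b)–(e): forbidden (parity, ΔL, ΔJ).
(c)–(d): forbidden (ΔS).
(c)–(e): forbidden (ΔL, ΔJ).
(d)–(e): forbidden (parity, ΔS, ΔL, ΔJ).
Allowed pairs: 3 of 10.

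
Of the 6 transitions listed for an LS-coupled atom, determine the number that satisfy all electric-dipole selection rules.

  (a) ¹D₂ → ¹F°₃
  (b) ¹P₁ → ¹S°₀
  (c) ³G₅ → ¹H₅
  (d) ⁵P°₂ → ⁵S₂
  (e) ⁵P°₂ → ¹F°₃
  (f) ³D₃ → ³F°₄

(a) allowed
(b) allowed
(c) forbidden (parity, ΔS fail)
(d) allowed
(e) forbidden (parity, ΔS, ΔL fail)
(f) allowed
Total allowed: 4 of 6.

4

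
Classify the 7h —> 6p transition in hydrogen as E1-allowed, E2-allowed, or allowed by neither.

neither

Δl = 1 − 5 = -4; l_i + l_f = 6.
E1 (Δl = ±1): not satisfied.
E2 (Δl = 0,±2, l_i+l_f ≥ 2): not satisfied.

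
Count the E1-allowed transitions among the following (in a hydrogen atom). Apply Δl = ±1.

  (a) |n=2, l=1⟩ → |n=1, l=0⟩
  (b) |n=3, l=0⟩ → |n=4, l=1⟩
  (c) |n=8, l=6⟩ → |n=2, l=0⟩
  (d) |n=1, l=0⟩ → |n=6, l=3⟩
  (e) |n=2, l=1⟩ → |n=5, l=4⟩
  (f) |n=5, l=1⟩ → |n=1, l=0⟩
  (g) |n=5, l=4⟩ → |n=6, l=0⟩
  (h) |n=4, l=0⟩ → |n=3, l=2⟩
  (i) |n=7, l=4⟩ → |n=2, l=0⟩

(a) allowed
(b) allowed
(c) forbidden — Δl = -6 (E1 requires Δl = ±1)
(d) forbidden — Δl = +3 (E1 requires Δl = ±1)
(e) forbidden — Δl = +3 (E1 requires Δl = ±1)
(f) allowed
(g) forbidden — Δl = -4 (E1 requires Δl = ±1)
(h) forbidden — Δl = +2 (E1 requires Δl = ±1)
(i) forbidden — Δl = -4 (E1 requires Δl = ±1)
Total allowed: 3 of 9.

3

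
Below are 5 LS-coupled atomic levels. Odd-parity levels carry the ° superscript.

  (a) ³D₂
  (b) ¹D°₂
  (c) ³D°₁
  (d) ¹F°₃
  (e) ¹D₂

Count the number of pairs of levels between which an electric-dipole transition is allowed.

3

(a)–(b): forbidden (ΔS).
(a)–(c): allowed.
(a)–(d): forbidden (ΔS).
(a)–(e): forbidden (parity, ΔS).
(b)–(c): forbidden (parity, ΔS).
(b)–(d): forbidden (parity).
(b)–(e): allowed.
(c)–(d): forbidden (parity, ΔS, ΔJ).
(c)–(e): forbidden (ΔS).
(d)–(e): allowed.
Allowed pairs: 3 of 10.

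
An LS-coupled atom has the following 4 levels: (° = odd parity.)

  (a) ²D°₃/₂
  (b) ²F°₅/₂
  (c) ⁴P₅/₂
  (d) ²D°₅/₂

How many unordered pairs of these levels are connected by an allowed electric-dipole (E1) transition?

0

(a)–(b): forbidden (parity).
(a)–(c): forbidden (ΔS).
(a)–(d): forbidden (parity).
(b)–(c): forbidden (ΔS, ΔL).
(b)–(d): forbidden (parity).
(c)–(d): forbidden (ΔS).
Allowed pairs: 0 of 6.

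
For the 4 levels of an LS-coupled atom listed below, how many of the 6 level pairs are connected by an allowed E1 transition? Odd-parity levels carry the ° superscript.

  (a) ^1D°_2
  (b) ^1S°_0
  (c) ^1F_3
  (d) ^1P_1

3

(a)–(b): forbidden (parity, ΔL, ΔJ).
(a)–(c): allowed.
(a)–(d): allowed.
(b)–(c): forbidden (ΔL, ΔJ).
(b)–(d): allowed.
(c)–(d): forbidden (parity, ΔL, ΔJ).
Allowed pairs: 3 of 6.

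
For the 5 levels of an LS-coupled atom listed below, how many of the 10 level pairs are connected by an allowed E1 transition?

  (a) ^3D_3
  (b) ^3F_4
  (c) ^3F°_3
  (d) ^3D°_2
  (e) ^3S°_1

3

(a)–(b): forbidden (parity).
(a)–(c): allowed.
(a)–(d): allowed.
(a)–(e): forbidden (ΔL, ΔJ).
(b)–(c): allowed.
(b)–(d): forbidden (ΔJ).
(b)–(e): forbidden (ΔL, ΔJ).
(c)–(d): forbidden (parity).
(c)–(e): forbidden (parity, ΔL, ΔJ).
(d)–(e): forbidden (parity, ΔL).
Allowed pairs: 3 of 10.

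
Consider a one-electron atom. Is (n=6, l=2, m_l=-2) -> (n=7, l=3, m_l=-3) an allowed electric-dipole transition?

allowed

Initial l = 2, final l = 3, so Δl = +1. E1 requires Δl = ±1: passes.
m_l: -2 → -3 (Δm_l = -1). |Δm_l| ≤ 1 passes.
All E1 selection rules are satisfied.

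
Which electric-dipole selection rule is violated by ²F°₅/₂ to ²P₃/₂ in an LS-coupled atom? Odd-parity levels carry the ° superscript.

Reading off the term symbols: S 1/2→1/2, L 3→1, J 5/2→3/2, parity odd→even.
Parity must change: odd → even — passes.
ΔS = 0: S: 1/2 → 1/2 — passes.
ΔL = 0, ±1 (not L=0↔0): L: 3 → 1, ΔL = -2 — fails.
ΔJ = 0, ±1 (not J=0↔0): J: 5/2 → 3/2, ΔJ = -1 — passes.

the ΔL = 0, ±1 rule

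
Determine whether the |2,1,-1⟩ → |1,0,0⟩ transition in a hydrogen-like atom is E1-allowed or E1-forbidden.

allowed

Initial l = 1, final l = 0, so Δl = -1. E1 requires Δl = ±1: satisfied.
Δm_l = 0 − (-1) = +1. E1 requires Δm_l = 0, ±1: satisfied.
All E1 selection rules are satisfied.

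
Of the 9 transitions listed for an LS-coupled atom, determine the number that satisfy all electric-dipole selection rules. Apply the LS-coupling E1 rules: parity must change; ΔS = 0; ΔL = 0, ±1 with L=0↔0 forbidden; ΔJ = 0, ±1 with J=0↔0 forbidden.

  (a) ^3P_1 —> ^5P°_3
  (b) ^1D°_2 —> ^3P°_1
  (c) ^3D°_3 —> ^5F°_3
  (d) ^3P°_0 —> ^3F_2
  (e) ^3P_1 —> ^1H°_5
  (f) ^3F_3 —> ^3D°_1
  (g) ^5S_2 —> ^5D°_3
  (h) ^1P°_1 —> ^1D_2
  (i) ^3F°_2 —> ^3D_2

(a) forbidden (ΔS, ΔJ fail)
(b) forbidden (parity, ΔS fail)
(c) forbidden (parity, ΔS fail)
(d) forbidden (ΔL, ΔJ fail)
(e) forbidden (ΔS, ΔL, ΔJ fail)
(f) forbidden (ΔJ fails)
(g) forbidden (ΔL fails)
(h) allowed
(i) allowed
Total allowed: 2 of 9.

2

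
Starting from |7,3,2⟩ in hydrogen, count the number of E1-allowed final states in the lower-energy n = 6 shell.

E1 requires Δl = ±1, so l_f ∈ {2, 4}; with 0 ≤ l_f ≤ n_f−1 = 5, the allowed l_f values are {2, 4}.
For l_f = 2: m_f ∈ {m_i−1, m_i, m_i+1} ∩ [−2, 2] = {1, 2} → 2 states.
For l_f = 4: m_f ∈ {m_i−1, m_i, m_i+1} ∩ [−4, 4] = {1, 2, 3} → 3 states.
Total: 5.

5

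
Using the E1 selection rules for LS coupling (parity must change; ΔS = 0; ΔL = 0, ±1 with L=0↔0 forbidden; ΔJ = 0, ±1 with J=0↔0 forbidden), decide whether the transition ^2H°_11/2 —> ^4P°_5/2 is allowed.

forbidden

ΔJ = 0, ±1 (not J=0↔0): J: 11/2 → 5/2, ΔJ = -3 — ✗.
ΔL = 0, ±1 (not L=0↔0): L: 5 → 1, ΔL = -4 — ✗.
Parity must change: odd → odd — ✗.
ΔS = 0: S: 1/2 → 3/2 — ✗.
Rule(s) violated: parity, ΔS, ΔL, ΔJ.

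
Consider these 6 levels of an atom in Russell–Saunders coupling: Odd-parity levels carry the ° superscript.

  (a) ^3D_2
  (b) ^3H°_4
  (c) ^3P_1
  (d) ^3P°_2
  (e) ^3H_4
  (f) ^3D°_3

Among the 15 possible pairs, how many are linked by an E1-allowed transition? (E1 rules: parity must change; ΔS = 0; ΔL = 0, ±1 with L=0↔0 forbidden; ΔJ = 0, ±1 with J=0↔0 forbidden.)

4

(a)–(b): forbidden (ΔL, ΔJ).
(a)–(c): forbidden (parity).
(a)–(d): allowed.
(a)–(e): forbidden (parity, ΔL, ΔJ).
(a)–(f): allowed.
(b)–(c): forbidden (ΔL, ΔJ).
(b)–(d): forbidden (parity, ΔL, ΔJ).
(b)–(e): allowed.
(b)–(f): forbidden (parity, ΔL).
(c)–(d): allowed.
(c)–(e): forbidden (parity, ΔL, ΔJ).
(c)–(f): forbidden (ΔJ).
(d)–(e): forbidden (ΔL, ΔJ).
(d)–(f): forbidden (parity).
(e)–(f): forbidden (ΔL).
Allowed pairs: 4 of 15.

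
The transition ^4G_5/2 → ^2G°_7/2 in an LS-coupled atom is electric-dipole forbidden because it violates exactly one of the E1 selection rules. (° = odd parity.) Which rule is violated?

Initial level: S=3/2, L=4, J=5/2, parity even. Final level: S=1/2, L=4, J=7/2, parity odd.
Parity must change: even → odd — passes.
ΔS = 0: S: 3/2 → 1/2 — fails.
ΔL = 0, ±1 (not L=0↔0): L: 4 → 4, ΔL = +0 — passes.
ΔJ = 0, ±1 (not J=0↔0): J: 5/2 → 7/2, ΔJ = +1 — passes.

the ΔS = 0 rule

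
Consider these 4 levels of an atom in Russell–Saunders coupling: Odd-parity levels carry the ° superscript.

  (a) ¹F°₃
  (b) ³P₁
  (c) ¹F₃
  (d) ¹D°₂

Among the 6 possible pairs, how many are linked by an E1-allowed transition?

(a)–(b): forbidden (ΔS, ΔL, ΔJ).
(a)–(c): allowed.
(a)–(d): forbidden (parity).
(b)–(c): forbidden (parity, ΔS, ΔL, ΔJ).
(b)–(d): forbidden (ΔS).
(c)–(d): allowed.
Allowed pairs: 2 of 6.

2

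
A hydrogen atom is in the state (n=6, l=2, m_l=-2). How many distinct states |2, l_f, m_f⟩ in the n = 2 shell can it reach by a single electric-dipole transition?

E1 requires Δl = ±1, so l_f ∈ {1, 3}; with 0 ≤ l_f ≤ n_f−1 = 1, the allowed l_f values are {1}.
For l_f = 1: m_f ∈ {m_i−1, m_i, m_i+1} ∩ [−1, 1] = {-1} → 1 state.
Total: 1.

1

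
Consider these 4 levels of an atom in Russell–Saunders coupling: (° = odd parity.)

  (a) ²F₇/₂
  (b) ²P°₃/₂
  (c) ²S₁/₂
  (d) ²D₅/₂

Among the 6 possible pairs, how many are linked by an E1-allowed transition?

2

(a)–(b): forbidden (ΔL, ΔJ).
(a)–(c): forbidden (parity, ΔL, ΔJ).
(a)–(d): forbidden (parity).
(b)–(c): allowed.
(b)–(d): allowed.
(c)–(d): forbidden (parity, ΔL, ΔJ).
Allowed pairs: 2 of 6.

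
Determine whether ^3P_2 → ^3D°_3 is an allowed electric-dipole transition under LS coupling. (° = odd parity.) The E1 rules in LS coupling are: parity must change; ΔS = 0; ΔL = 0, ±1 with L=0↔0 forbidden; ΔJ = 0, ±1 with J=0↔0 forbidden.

Parity must change: even → odd — ✓.
ΔS = 0: S: 1 → 1 — ✓.
ΔL = 0, ±1 (not L=0↔0): L: 1 → 2, ΔL = +1 — ✓.
ΔJ = 0, ±1 (not J=0↔0): J: 2 → 3, ΔJ = +1 — ✓.
All four E1 rules are satisfied.

allowed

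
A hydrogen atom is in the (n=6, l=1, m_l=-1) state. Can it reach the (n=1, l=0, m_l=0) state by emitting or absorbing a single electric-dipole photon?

l: 1 → 0 (Δl = -1). Δl = ±1 ok.
Δm_l = 0 − (-1) = +1. E1 requires Δm_l = 0, ±1: ok.
All E1 selection rules are satisfied.

allowed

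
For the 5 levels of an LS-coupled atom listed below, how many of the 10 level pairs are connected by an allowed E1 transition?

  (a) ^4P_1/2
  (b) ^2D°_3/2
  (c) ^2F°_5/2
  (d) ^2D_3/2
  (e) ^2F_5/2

(a)–(b): forbidden (ΔS).
(a)–(c): forbidden (ΔS, ΔL, ΔJ).
(a)–(d): forbidden (parity, ΔS).
(a)–(e): forbidden (parity, ΔS, ΔL, ΔJ).
(b)–(c): forbidden (parity).
(b)–(d): allowed.
(b)–(e): allowed.
(c)–(d): allowed.
(c)–(e): allowed.
(d)–(e): forbidden (parity).
Allowed pairs: 4 of 10.

4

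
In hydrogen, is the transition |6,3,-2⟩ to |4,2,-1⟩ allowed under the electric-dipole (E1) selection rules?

Initial l = 3, final l = 2, so Δl = -1. E1 requires Δl = ±1: ok.
m_l: -2 → -1 (Δm_l = +1). |Δm_l| ≤ 1 ok.
All E1 selection rules are satisfied.

allowed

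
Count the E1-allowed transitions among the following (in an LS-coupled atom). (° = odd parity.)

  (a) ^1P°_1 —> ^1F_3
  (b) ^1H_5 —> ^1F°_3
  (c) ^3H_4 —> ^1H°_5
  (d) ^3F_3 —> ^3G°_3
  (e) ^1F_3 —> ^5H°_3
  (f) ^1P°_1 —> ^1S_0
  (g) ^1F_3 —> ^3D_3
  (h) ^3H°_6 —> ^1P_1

(a) forbidden (ΔL, ΔJ fail)
(b) forbidden (ΔL, ΔJ fail)
(c) forbidden (ΔS fails)
(d) allowed
(e) forbidden (ΔS, ΔL fail)
(f) allowed
(g) forbidden (parity, ΔS fail)
(h) forbidden (ΔS, ΔL, ΔJ fail)
Total allowed: 2 of 8.

2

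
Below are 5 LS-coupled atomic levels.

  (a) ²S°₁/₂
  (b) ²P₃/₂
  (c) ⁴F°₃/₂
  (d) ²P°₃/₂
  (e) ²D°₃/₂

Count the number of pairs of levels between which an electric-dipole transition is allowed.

(a)–(b): allowed.
(a)–(c): forbidden (parity, ΔS, ΔL).
(a)–(d): forbidden (parity).
(a)–(e): forbidden (parity, ΔL).
(b)–(c): forbidden (ΔS, ΔL).
(b)–(d): allowed.
(b)–(e): allowed.
(c)–(d): forbidden (parity, ΔS, ΔL).
(c)–(e): forbidden (parity, ΔS).
(d)–(e): forbidden (parity).
Allowed pairs: 3 of 10.

3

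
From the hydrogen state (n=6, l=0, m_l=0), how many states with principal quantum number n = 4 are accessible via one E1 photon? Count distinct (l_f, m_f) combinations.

3

E1 requires Δl = ±1, so l_f ∈ {-1, 1}; with 0 ≤ l_f ≤ n_f−1 = 3, the allowed l_f values are {1}.
For l_f = 1: m_f ∈ {m_i−1, m_i, m_i+1} ∩ [−1, 1] = {-1, 0, 1} → 3 states.
Total: 3.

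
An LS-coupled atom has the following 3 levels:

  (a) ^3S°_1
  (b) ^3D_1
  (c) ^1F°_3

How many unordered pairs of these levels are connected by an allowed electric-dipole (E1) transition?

(a)–(b): forbidden (ΔL).
(a)–(c): forbidden (parity, ΔS, ΔL, ΔJ).
(b)–(c): forbidden (ΔS, ΔJ).
Allowed pairs: 0 of 3.

0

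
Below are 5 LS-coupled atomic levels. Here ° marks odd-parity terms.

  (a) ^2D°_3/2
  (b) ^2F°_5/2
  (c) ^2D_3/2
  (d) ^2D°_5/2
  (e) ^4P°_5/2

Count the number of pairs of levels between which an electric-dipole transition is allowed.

(a)–(b): forbidden (parity).
(a)–(c): allowed.
(a)–(d): forbidden (parity).
(a)–(e): forbidden (parity, ΔS).
(b)–(c): allowed.
(b)–(d): forbidden (parity).
(b)–(e): forbidden (parity, ΔS, ΔL).
(c)–(d): allowed.
(c)–(e): forbidden (ΔS).
(d)–(e): forbidden (parity, ΔS).
Allowed pairs: 3 of 10.

3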